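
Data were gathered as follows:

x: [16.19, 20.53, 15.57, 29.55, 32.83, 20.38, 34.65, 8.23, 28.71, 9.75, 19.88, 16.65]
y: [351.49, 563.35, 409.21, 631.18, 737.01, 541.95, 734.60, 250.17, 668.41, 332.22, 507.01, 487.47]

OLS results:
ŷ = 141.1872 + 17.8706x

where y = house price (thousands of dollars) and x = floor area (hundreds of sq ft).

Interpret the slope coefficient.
For each additional hundred sq ft of floor area, predicted house price increases by approximately 17.8706 thousand dollars.

The slope coefficient β₁ = 17.8706 represents the marginal effect of floor area on house price.

Interpretation:
- Floor area up by 1 hundred sq ft → predicted house price increases by 17.8706 thousand dollars
- The effect is assumed constant over the observed range of x (linearity)
- The sign (+) gives the direction; the magnitude 17.8706 gives the size of the effect per hundred sq ft

(β₀ = 141.1872 is the fitted value at x = 0 and is not part of the slope interpretation.)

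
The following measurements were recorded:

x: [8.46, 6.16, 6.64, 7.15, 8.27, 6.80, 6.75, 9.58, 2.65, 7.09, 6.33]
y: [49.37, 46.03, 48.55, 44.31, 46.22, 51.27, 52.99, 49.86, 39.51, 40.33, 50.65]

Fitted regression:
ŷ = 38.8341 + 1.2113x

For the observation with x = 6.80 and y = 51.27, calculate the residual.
Residual = 4.1991

The residual is the difference between the actual value and the predicted value:

Residual = y - ŷ

Step 1: Calculate predicted value
ŷ = 38.8341 + 1.2113 × 6.80
ŷ = 47.0709

Step 2: Calculate residual
Residual = 51.27 - 47.0709
Residual = 4.1991

Interpretation: the model underestimates the actual value by 4.1991 at this point (positive residual → observation lies above the fitted line).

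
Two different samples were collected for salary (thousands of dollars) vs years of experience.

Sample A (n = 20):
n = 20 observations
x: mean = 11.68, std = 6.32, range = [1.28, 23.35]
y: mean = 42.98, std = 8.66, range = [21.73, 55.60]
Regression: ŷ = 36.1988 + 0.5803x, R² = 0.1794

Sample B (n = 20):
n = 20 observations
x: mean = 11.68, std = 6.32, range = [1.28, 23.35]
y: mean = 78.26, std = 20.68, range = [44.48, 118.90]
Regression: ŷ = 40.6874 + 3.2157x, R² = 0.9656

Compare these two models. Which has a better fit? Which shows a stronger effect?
Model B has the better fit (R² = 0.9656 vs 0.1794). Model B shows the stronger effect (|β₁| = 3.2157 vs 0.5803).

Model Comparison:

Which explains more variance? (R²)
- Model A: R² = 0.1794 → 17.94% of variance in salary explained
- Model B: R² = 0.9656 → 96.56% of variance in salary explained
- 0.9656 > 0.1794 → Model B has the better fit

Effect size (slope magnitude):
- Model A: β₁ = 0.5803 → predicted salary rises 0.5803 thousand dollars per additional year of experience
- Model B: β₁ = 3.2157 → predicted salary rises 3.2157 thousand dollars per additional year of experience
- |0.5803| < |3.2157| → Model B shows the stronger marginal effect

Note: A steeper slope doesn't make a better model if the scatter around the line is large.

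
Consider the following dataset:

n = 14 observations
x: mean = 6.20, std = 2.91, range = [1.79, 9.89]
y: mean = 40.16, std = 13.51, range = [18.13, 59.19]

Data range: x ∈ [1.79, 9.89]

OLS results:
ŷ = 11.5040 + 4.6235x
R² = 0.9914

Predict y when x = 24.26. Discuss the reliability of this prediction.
ŷ = 123.6701, but this is extrapolation (above the data range [1.79, 9.89]) and may be unreliable.

Prediction calculation:
ŷ = 11.5040 + 4.6235 × 24.26
ŷ = 123.6701

Reliability:
- Data range: x ∈ [1.79, 9.89]
- Prediction point: x = 24.26 is 14.37 units above the observed range → this is EXTRAPOLATION, not interpolation

Why that matters here:
- R² describes fit only over the sampled x values; it says nothing about behaviour beyond them
- There are no observations near this x to validate the fitted line there

A defensible statement: 'if the linear trend continued to x = 24.26, y would be about 123.6701' — the premise is untested.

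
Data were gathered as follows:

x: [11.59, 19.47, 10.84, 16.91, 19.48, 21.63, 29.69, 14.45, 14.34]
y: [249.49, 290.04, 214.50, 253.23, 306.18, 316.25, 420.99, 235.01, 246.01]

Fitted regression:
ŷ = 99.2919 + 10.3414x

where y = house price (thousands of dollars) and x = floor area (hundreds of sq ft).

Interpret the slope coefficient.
On average, house price is about 10.3414 thousand dollars higher for every extra hundred sq ft of floor area.

The slope β₁ = 10.3414 gives the rate at which the fitted house price changes with floor area.

Interpretation:
- Floor area up by 1 hundred sq ft → predicted house price increases by 10.3414 thousand dollars
- This is a linear approximation: the same per-unit change is assumed across the whole observed x range
- The sign (+) gives the direction; the magnitude 10.3414 gives the size of the effect per hundred sq ft

(β₀ = 99.2919 is the fitted value at x = 0 and is not part of the slope interpretation.)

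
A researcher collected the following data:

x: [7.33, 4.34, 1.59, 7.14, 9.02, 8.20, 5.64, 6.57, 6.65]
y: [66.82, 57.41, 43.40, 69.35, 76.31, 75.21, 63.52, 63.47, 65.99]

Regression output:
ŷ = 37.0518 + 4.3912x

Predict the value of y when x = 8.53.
ŷ = 74.5087

To predict y for x = 8.53, substitute into the regression equation:

ŷ = 37.0518 + 4.3912 × 8.53
ŷ = 37.0518 + 37.4569
ŷ = 74.5087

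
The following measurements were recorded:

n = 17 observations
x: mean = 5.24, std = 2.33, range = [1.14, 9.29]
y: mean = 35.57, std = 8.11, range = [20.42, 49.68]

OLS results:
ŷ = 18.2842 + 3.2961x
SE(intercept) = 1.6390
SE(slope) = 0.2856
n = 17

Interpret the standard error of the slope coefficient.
The slope 3.2961 is pinned down to within about ±0.2856 (one SE) by these data — relative uncertainty 8.7%, i.e. precise.

SE(β̂₁) = s / √Sxx, where s is the residual standard deviation and Sxx = Σ(x − x̄)². It is the yardstick for how far β̂₁ = 3.2961 could plausibly be from the true slope.

Relative precision:
- SE / |β̂₁| = 0.2856 / 3.2961 = 8.7%
- Rule of thumb (under 20%: precise; 20% to under 50%: moderately precise; 50% or more: imprecise) → precise

Rough 95% range (±2 SE): 3.2961 ± 0.5712 → (2.7249, 3.8673).

What drives SE(β̂₁): more residual scatter → larger SE; larger n (here n = 17) → smaller SE.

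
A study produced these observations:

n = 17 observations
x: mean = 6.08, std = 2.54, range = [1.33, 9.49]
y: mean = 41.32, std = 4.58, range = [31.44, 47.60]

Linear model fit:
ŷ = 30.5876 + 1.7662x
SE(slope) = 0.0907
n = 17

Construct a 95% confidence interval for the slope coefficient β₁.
The 95% CI for β₁ is (1.5729, 1.9595)

Confidence interval for the slope:

The 95% CI for β₁ is: β̂₁ ± t*(α/2, n-2) × SE(β̂₁)

Step 1: Find critical t-value
- Confidence level = 0.95
- Degrees of freedom = n - 2 = 17 - 2 = 15
- t*(α/2, 15) = 2.1314

Step 2: Calculate margin of error
Margin = 2.1314 × 0.0907 = 0.1933

Step 3: Construct interval
CI = 1.7662 ± 0.1933
CI = (1.5729, 1.9595)

Interpretation: We are 95% confident that the true slope β₁ lies between 1.5729 and 1.9595.
Since 0 is outside the interval, a two-sided test at α = 0.05 would reject H₀: β₁ = 0.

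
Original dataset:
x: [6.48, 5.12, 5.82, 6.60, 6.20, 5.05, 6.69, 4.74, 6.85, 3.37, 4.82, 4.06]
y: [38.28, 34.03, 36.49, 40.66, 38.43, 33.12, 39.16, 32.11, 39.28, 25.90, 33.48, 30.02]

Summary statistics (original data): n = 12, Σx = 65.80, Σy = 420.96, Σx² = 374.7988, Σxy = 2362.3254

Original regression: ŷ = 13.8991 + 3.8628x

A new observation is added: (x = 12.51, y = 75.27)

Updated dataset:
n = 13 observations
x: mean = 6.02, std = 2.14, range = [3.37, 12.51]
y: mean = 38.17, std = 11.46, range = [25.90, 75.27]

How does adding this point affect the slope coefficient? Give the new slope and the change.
Adding the point moves β₁ from 3.8628 to 5.2834, i.e. it increases by 1.4206 (+36.8%).

The new point has HIGH LEVERAGE: x = 12.51 is far from the original mean x̄ = 65.80/12 ≈ 5.48 (original range [3.37, 6.85]).

Step 1: Update the sums with the new point (n goes from 12 to 13)
Σx  = 65.80 + 12.51 = 78.31
Σy  = 420.96 + 75.27 = 496.23
Σx² = 374.7988 + 12.51² = 374.7988 + 156.5001 = 531.2989
Σxy = 2362.3254 + 12.51×75.27 = 2362.3254 + 941.6277 = 3303.9531

Step 2: Recompute the slope with b₁ = (nΣxy − ΣxΣy) / (nΣx² − (Σx)²)
Numerator   = 13×3303.9531 − 78.31×496.23 = 42951.3903 − 38859.7713 = 4091.6190
Denominator = 13×531.2989 − 78.31² = 6906.8857 − 6132.4561 = 774.4296
b₁(new) = 4091.6190 / 774.4296 = 5.2834

(Same formula on the original sums: (12×2362.3254 − 65.80×420.96) / (12×374.7988 − 65.80²) = 648.7368 / 167.9456 = 3.8628, matching the given fit.)

Step 3: Change in slope
Δβ₁ = 5.2834 − 3.8628 = +1.4206
Relative change = +1.4206 / 3.8628 × 100% = +36.8%
→ the slope increases when the point is added.

A high-leverage point only changes the slope if it is off the original line; here y = 75.27 is above the original trend, so the slope increases.
In practice: examine leverage (hᵢ) and Cook's distance rather than deleting it automatically.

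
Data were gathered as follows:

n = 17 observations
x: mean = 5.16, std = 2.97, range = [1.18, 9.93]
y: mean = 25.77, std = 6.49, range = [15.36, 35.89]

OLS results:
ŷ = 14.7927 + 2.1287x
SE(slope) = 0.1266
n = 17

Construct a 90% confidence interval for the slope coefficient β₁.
The 90% CI for β₁ is (1.9068, 2.3506)

Confidence interval for the slope:

The 90% CI for β₁ is: β̂₁ ± t*(α/2, n-2) × SE(β̂₁)

Step 1: Find critical t-value
- Confidence level = 0.9
- Degrees of freedom = n - 2 = 17 - 2 = 15
- t*(α/2, 15) = 1.7531

Step 2: Calculate margin of error
Margin = 1.7531 × 0.1266 = 0.2219

Step 3: Construct interval
CI = 2.1287 ± 0.2219
CI = (1.9068, 2.3506)

Interpretation: each one-unit increase in x is associated with a change in mean y of between 1.9068 and 2.3506, with 90% confidence.
The interval does not include 0, suggesting a significant linear relationship.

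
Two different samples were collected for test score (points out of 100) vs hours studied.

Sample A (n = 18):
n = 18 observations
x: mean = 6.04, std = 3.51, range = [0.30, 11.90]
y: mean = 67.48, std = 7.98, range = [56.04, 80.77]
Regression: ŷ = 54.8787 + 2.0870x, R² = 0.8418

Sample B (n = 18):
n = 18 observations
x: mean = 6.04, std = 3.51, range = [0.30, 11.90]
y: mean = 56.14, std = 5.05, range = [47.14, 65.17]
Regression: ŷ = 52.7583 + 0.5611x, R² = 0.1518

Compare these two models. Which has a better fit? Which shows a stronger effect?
Model A has the better fit (R² = 0.8418 vs 0.1518). Model A shows the stronger effect (|β₁| = 2.0870 vs 0.5611).

Model Comparison:

Fit — compare R²:
- Model A: R² = 0.8418 → 84.18% of variance in test score explained
- Model B: R² = 0.1518 → 15.18% of variance in test score explained
- 0.8418 > 0.1518 → Model A has the better fit

Strength of effect — compare |β₁|:
- Model A: β₁ = 2.0870 → predicted test score rises 2.0870 points per additional hour of study time
- Model B: β₁ = 0.5611 → predicted test score rises 0.5611 points per additional hour of study time
- |2.0870| > |0.5611| → Model A shows the stronger marginal effect

Note: R² measures how tightly points cluster around the line; β₁ measures how steep the line is — they answer different questions.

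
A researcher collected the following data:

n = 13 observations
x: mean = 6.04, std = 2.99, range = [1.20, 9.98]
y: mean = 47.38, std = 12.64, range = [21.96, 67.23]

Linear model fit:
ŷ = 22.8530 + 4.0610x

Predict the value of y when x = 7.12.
ŷ = 51.7673

Plug x = 7.12 into the fitted line:

ŷ = 22.8530 + 4.0610 × 7.12
ŷ = 22.8530 + 28.9143
ŷ = 51.7673

This is a point prediction; actual observations scatter around it by roughly the residual standard deviation.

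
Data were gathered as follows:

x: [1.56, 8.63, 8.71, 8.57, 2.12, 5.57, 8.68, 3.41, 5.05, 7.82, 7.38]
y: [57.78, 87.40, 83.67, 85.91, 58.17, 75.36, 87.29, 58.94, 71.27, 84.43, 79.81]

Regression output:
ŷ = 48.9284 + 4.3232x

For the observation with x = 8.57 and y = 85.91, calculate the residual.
Residual = -0.0682

The residual is the difference between the actual value and the predicted value:

Residual = y - ŷ

Step 1: Calculate predicted value
ŷ = 48.9284 + 4.3232 × 8.57
ŷ = 85.9782

Step 2: Calculate residual
Residual = 85.91 - 85.9782
Residual = -0.0682

The residual is negative, so the observed y = 85.91 sits below the regression line (the line overestimates it by 0.0682).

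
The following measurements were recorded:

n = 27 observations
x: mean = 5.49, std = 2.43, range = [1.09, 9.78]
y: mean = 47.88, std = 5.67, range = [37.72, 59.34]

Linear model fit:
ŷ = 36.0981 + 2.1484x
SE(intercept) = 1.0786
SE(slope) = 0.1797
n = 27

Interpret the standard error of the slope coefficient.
The slope 2.1484 is pinned down to within about ±0.1797 (one SE) by these data — relative uncertainty 8.4%, i.e. precise.

SE(β̂₁) = 0.1797 says: if we drew many samples of n = 27 from the same population and refit each time, the fitted slopes would scatter with a standard deviation of roughly 0.1797 around the true β₁.

Relative precision:
- SE / |β̂₁| = 0.1797 / 2.1484 = 8.4%
- Rule of thumb (under 20%: precise; 20% to under 50%: moderately precise; 50% or more: imprecise) → precise

Rough 95% range (±2 SE): 2.1484 ± 0.3594 → (1.7890, 2.5078).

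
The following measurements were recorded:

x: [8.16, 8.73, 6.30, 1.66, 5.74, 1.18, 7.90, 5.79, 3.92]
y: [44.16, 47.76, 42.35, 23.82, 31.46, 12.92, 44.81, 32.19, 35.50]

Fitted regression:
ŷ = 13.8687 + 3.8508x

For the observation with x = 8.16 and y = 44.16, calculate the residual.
Residual = -1.1312

The residual is the difference between the actual value and the predicted value:

Residual = y - ŷ

Step 1: Calculate predicted value
ŷ = 13.8687 + 3.8508 × 8.16
ŷ = 45.2912

Step 2: Calculate residual
Residual = 44.16 - 45.2912
Residual = -1.1312

Sign check: y < ŷ, so the point is below the line and the fit overestimates here.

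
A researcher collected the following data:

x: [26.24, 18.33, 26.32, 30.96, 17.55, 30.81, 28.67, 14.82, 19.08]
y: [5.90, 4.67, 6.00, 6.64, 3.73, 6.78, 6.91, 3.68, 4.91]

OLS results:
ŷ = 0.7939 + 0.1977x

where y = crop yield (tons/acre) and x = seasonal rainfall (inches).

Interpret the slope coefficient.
For each additional inch of rainfall, predicted crop yield increases by approximately 0.1977 tons/acre.

The slope coefficient β₁ = 0.1977 represents the marginal effect of rainfall on crop yield.

Interpretation:
- Rainfall up by 1 inch → predicted crop yield increases by 0.1977 tons/acre
- This is a linear approximation: the same per-unit change is assumed across the whole observed x range

The intercept β₀ = 0.7939 is the predicted crop yield when rainfall = 0; since the smallest observed x is 14.82, this is an extrapolation and mainly anchors the line.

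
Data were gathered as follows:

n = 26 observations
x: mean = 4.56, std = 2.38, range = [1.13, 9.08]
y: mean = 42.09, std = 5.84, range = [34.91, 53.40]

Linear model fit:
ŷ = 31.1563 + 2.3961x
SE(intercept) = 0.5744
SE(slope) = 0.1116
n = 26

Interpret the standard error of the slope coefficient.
The slope 2.3961 is pinned down to within about ±0.1116 (one SE) by these data — relative uncertainty 4.7%, i.e. precise.

What SE measures:
- The standard error quantifies the sampling variability of the coefficient estimate
- It is the estimated standard deviation of β̂₁ across hypothetical repeated samples of the same size
- Smaller SE → more precise estimate

Relative precision:
- SE / |β̂₁| = 0.1116 / 2.3961 = 4.7%
- Rule of thumb (under 20%: precise; 20% to under 50%: moderately precise; 50% or more: imprecise) → precise

Rough 95% range (±2 SE): 2.3961 ± 0.2232 → (2.1729, 2.6193).

What drives SE(β̂₁): more residual scatter → larger SE; larger n (here n = 26) → smaller SE.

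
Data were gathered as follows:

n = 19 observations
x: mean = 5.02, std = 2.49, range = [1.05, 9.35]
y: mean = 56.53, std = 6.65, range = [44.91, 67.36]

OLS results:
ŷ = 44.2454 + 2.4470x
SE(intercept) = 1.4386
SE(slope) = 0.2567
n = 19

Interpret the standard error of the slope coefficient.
The slope 2.4470 is pinned down to within about ±0.2567 (one SE) by these data — relative uncertainty 10.5%, i.e. precise.

SE(β̂₁) = 0.2567 says: if we drew many samples of n = 19 from the same population and refit each time, the fitted slopes would scatter with a standard deviation of roughly 0.2567 around the true β₁.

Relative precision:
- SE / |β̂₁| = 0.2567 / 2.4470 = 10.5%
- Rule of thumb (under 20%: precise; 20% to under 50%: moderately precise; 50% or more: imprecise) → precise

Link to the t-test: t = β̂₁ / SE(β̂₁) = 2.4470 / 0.2567 = 9.5325, the statistic for H₀: β₁ = 0.

What drives SE(β̂₁): wider spread of x values → smaller SE.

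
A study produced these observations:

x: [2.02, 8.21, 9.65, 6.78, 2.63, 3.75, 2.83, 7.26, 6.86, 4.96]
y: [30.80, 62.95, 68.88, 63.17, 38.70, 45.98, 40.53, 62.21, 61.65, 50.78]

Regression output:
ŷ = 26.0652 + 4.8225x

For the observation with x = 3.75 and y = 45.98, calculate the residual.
Residual = 1.8304

The residual is the difference between the actual value and the predicted value:

Residual = y - ŷ

Step 1: Calculate predicted value
ŷ = 26.0652 + 4.8225 × 3.75
ŷ = 44.1496

Step 2: Calculate residual
Residual = 45.98 - 44.1496
Residual = 1.8304

Interpretation: the model underestimates the actual value by 1.8304 at this point (positive residual → observation lies above the fitted line).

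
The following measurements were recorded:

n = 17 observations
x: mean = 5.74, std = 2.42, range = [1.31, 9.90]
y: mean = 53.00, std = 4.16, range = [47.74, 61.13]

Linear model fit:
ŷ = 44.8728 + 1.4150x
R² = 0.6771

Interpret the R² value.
About 67.71% of the variability in y is accounted for by the regression on x (R² = 0.6771) — a moderate linear fit.

The coefficient of determination R² is the fraction of the total variation in y that the fitted line accounts for.

Here R² = 0.6771:
- Explained: 67.71% of the variation in y
- Unexplained (residual): 100% − 67.71% = 32.29%
- Rule of thumb (below 0.3 weak; 0.3 to below 0.7 moderate; 0.7 and above strong) → moderate

Note: R² says nothing about causation, and a high R² does not by itself mean the linear form is appropriate — check the residuals.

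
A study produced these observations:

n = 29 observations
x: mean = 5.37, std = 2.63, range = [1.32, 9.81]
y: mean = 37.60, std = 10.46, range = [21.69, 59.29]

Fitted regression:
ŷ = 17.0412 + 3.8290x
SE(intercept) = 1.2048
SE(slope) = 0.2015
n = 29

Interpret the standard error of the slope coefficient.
SE(slope) = 0.2015 measures the uncertainty in the estimated slope. The coefficient is estimated precisely (SE/|β̂₁| = 5.3%).

SE(β̂₁) = s / √Sxx, where s is the residual standard deviation and Sxx = Σ(x − x̄)². It is the yardstick for how far β̂₁ = 3.8290 could plausibly be from the true slope.

Relative precision:
- SE / |β̂₁| = 0.2015 / 3.8290 = 5.3%
- Rule of thumb (under 20%: precise; 20% to under 50%: moderately precise; 50% or more: imprecise) → precise

Link to the t-test: t = β̂₁ / SE(β̂₁) = 3.8290 / 0.2015 = 19.0025, the statistic for H₀: β₁ = 0.

What drives SE(β̂₁): larger n (here n = 29) → smaller SE; more residual scatter → larger SE.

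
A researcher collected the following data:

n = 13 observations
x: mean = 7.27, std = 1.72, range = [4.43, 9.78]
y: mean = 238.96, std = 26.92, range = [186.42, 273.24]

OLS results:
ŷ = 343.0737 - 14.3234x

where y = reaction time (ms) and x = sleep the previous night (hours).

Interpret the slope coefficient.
For each additional hour of sleep, predicted reaction time decreases by approximately 14.3234 ms.

The slope coefficient β₁ = -14.3234 represents the marginal effect of sleep on reaction time.

Interpretation:
- Sleep up by 1 hour → predicted reaction time decreases by 14.3234 ms
- The effect is assumed constant over the observed range of x (linearity)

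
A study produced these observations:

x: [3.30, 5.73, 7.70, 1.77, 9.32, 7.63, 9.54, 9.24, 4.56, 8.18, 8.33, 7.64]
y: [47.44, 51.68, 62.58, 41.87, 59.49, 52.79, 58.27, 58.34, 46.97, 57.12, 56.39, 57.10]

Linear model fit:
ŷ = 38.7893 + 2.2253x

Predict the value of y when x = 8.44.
ŷ = 57.5708

x = 8.44 lies inside the observed range [1.77, 9.54], so the fitted equation applies directly:

ŷ = 38.7893 + 2.2253 × 8.44
ŷ = 38.7893 + 18.7815
ŷ = 57.5708

This is a point prediction; actual observations scatter around it by roughly the residual standard deviation.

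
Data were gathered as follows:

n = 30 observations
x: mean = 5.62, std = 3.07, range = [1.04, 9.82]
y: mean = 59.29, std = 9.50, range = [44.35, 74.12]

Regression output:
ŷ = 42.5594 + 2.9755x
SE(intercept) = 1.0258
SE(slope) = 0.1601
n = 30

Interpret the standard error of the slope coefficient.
The slope 2.9755 is pinned down to within about ±0.1601 (one SE) by these data — relative uncertainty 5.4%, i.e. precise.

SE(β̂₁) = s / √Sxx, where s is the residual standard deviation and Sxx = Σ(x − x̄)². It is the yardstick for how far β̂₁ = 2.9755 could plausibly be from the true slope.

Relative precision:
- SE / |β̂₁| = 0.1601 / 2.9755 = 5.4%
- Rule of thumb (under 20%: precise; 20% to under 50%: moderately precise; 50% or more: imprecise) → precise

Rough 95% range (±2 SE): 2.9755 ± 0.3202 → (2.6553, 3.2957).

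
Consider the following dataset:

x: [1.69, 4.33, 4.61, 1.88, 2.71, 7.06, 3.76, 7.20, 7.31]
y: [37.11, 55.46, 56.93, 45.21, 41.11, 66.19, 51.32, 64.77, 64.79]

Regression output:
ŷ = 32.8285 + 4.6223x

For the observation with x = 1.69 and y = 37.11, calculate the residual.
Residual = -3.5302

The residual is the difference between the actual value and the predicted value:

Residual = y - ŷ

Step 1: Calculate predicted value
ŷ = 32.8285 + 4.6223 × 1.69
ŷ = 40.6402

Step 2: Calculate residual
Residual = 37.11 - 40.6402
Residual = -3.5302

Interpretation: the model overestimates the actual value by 3.5302 at this point (negative residual → observation lies below the fitted line).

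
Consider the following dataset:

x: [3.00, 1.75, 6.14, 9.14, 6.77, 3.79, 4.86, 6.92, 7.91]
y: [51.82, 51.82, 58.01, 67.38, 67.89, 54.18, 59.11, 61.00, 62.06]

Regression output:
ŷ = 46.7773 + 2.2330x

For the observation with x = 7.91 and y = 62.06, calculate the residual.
Residual = -2.3803

The residual is the difference between the actual value and the predicted value:

Residual = y - ŷ

Step 1: Calculate predicted value
ŷ = 46.7773 + 2.2330 × 7.91
ŷ = 64.4403

Step 2: Calculate residual
Residual = 62.06 - 64.4403
Residual = -2.3803

Interpretation: the model overestimates the actual value by 2.3803 at this point (negative residual → observation lies below the fitted line).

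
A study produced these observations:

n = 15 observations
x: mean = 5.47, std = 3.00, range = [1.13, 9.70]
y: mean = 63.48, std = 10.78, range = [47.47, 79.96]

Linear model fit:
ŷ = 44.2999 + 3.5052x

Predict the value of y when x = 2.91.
ŷ = 54.5000

x = 2.91 lies inside the observed range [1.13, 9.70], so the fitted equation applies directly:

ŷ = 44.2999 + 3.5052 × 2.91
ŷ = 44.2999 + 10.2001
ŷ = 54.5000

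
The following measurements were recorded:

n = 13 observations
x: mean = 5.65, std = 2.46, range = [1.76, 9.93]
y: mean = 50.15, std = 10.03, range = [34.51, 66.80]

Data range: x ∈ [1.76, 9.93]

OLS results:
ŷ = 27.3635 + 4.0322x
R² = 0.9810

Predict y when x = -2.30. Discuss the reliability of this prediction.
ŷ = 18.0894 (extrapolation — x = -2.30 lies outside [1.76, 9.93], so reliability is low).

Prediction calculation:
ŷ = 27.3635 + 4.0322 × (-2.30)
ŷ = 18.0894

Reliability:
- Data range: x ∈ [1.76, 9.93]
- Prediction point: x = -2.30 is 4.06 units below the observed range → this is EXTRAPOLATION, not interpolation

Why that matters here:
- R² describes fit only over the sampled x values; it says nothing about behaviour beyond them
- There are no observations near this x to validate the fitted line there

A defensible statement: 'if the linear trend continued to x = -2.30, y would be about 18.0894' — the premise is untested.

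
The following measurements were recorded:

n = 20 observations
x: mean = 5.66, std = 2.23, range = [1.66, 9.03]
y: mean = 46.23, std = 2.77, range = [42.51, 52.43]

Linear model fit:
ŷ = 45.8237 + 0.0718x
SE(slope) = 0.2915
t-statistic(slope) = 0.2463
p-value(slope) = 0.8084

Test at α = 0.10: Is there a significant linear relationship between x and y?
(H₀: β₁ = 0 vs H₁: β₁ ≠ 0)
p-value = 0.8084 ≥ α = 0.10, so we fail to reject H₀. The relationship is not significant.

Hypothesis test for the slope coefficient:

H₀: β₁ = 0 (no linear relationship)
H₁: β₁ ≠ 0 (linear relationship exists)

Test statistic: t = β̂₁ / SE(β̂₁) = 0.0718 / 0.2915 = 0.2463

p = 0.8084: how often a slope estimate this far from 0 (in SE units) would arise by chance if β₁ were truly 0.

Decision rule: reject H₀ if p-value < α.
p-value = 0.8084 ≥ α = 0.10 → fail to reject H₀.

There is not sufficient evidence at the 10% significance level to conclude that a linear relationship exists between x and y.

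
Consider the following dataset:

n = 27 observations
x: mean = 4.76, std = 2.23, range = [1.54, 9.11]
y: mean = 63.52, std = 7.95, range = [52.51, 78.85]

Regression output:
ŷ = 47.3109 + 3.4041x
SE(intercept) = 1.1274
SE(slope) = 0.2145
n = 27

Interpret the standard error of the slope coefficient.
SE(β̂₁) = 0.2145 is the estimated standard deviation of the slope estimate across repeated samples; relative to β̂₁ = 3.4041 that is 6.3%, a precise estimate.

SE(β̂₁) = s / √Sxx, where s is the residual standard deviation and Sxx = Σ(x − x̄)². It is the yardstick for how far β̂₁ = 3.4041 could plausibly be from the true slope.

Relative precision:
- SE / |β̂₁| = 0.2145 / 3.4041 = 6.3%
- Rule of thumb (under 20%: precise; 20% to under 50%: moderately precise; 50% or more: imprecise) → precise

Link to the t-test: t = β̂₁ / SE(β̂₁) = 3.4041 / 0.2145 = 15.8699, the statistic for H₀: β₁ = 0.

What drives SE(β̂₁): larger n (here n = 27) → smaller SE; wider spread of x values → smaller SE; more residual scatter → larger SE.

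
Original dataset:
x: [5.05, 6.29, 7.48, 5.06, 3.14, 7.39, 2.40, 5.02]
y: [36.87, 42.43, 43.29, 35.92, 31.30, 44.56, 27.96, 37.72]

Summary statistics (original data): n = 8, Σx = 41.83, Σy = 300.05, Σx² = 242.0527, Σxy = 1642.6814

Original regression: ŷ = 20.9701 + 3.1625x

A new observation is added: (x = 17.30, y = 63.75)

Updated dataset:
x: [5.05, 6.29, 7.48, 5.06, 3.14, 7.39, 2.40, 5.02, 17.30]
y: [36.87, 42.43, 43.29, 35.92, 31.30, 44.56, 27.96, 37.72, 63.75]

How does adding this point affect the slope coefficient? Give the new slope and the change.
The slope changes from 3.1625 to 2.3250 (change of -0.8375, or -26.5%).

The new point has HIGH LEVERAGE: x = 17.30 is far from the original mean x̄ = 41.83/8 ≈ 5.23 (original range [2.40, 7.48]).

Step 1: Update the sums with the new point (n goes from 8 to 9)
Σx  = 41.83 + 17.30 = 59.13
Σy  = 300.05 + 63.75 = 363.80
Σx² = 242.0527 + 17.30² = 242.0527 + 299.2900 = 541.3427
Σxy = 1642.6814 + 17.30×63.75 = 1642.6814 + 1102.8750 = 2745.5564

Step 2: Recompute the slope with b₁ = (nΣxy − ΣxΣy) / (nΣx² − (Σx)²)
Numerator   = 9×2745.5564 − 59.13×363.80 = 24710.0076 − 21511.4940 = 3198.5136
Denominator = 9×541.3427 − 59.13² = 4872.0843 − 3496.3569 = 1375.7274
b₁(new) = 3198.5136 / 1375.7274 = 2.3250

(Same formula on the original sums: (8×1642.6814 − 41.83×300.05) / (8×242.0527 − 41.83²) = 590.3597 / 186.6727 = 3.1625, matching the given fit.)

Step 3: Change in slope
Δβ₁ = 2.3250 − 3.1625 = -0.8375
Relative change = -0.8375 / 3.1625 × 100% = -26.5%
→ the slope decreases when the point is added.

Because the point sits below the extension of the original line at a high-leverage x, it tilts the fit down.
In practice: refit with and without it and report both if conclusions differ.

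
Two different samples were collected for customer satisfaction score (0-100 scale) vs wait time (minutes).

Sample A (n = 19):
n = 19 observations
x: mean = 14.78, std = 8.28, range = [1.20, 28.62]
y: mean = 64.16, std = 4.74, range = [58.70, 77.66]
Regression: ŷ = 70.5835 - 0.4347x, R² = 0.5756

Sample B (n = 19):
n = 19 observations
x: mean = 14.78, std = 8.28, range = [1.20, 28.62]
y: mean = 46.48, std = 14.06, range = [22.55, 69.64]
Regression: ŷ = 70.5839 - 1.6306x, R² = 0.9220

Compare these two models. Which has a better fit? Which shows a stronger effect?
Model B has the better fit (R² = 0.9220 vs 0.5756). Model B shows the stronger effect (|β₁| = 1.6306 vs 0.4347).

Model Comparison:

Which explains more variance? (R²)
- Model A: R² = 0.5756 → 57.56% of variance in satisfaction score explained
- Model B: R² = 0.9220 → 92.20% of variance in satisfaction score explained
- 0.9220 > 0.5756 → Model B has the better fit

Effect size (slope magnitude):
- Model A: β₁ = -0.4347 → predicted satisfaction score falls 0.4347 points per additional minute of wait time
- Model B: β₁ = -1.6306 → predicted satisfaction score falls 1.6306 points per additional minute of wait time
- |-0.4347| < |-1.6306| → Model B shows the stronger marginal effect

Notes:
- The two samples could reflect different populations, time periods, or measurement quality.
- R² measures how tightly points cluster around the line; β₁ measures how steep the line is — they answer different questions.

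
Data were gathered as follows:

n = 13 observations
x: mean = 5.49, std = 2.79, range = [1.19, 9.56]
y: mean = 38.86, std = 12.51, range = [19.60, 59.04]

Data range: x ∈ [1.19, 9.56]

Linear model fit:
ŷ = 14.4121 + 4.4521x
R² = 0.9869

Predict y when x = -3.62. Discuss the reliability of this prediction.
The equation gives ŷ = -1.7045; however x = -3.62 is 4.81 units below the observed range, so this extrapolated value should not be trusted.

Prediction calculation:
ŷ = 14.4121 + 4.4521 × (-3.62)
ŷ = -1.7045

Reliability:
- Data range: x ∈ [1.19, 9.56]
- Prediction point: x = -3.62 is 4.81 units below the observed range → this is EXTRAPOLATION, not interpolation

Why that matters here:
- There are no observations near this x to validate the fitted line there
- Real relationships often flatten, saturate, or turn nonlinear at extremes
- The linear relationship may not hold outside the observed range

The R² = 0.9869 only validates the fit within [1.19, 9.56]; treat ŷ = -1.7045 with caution.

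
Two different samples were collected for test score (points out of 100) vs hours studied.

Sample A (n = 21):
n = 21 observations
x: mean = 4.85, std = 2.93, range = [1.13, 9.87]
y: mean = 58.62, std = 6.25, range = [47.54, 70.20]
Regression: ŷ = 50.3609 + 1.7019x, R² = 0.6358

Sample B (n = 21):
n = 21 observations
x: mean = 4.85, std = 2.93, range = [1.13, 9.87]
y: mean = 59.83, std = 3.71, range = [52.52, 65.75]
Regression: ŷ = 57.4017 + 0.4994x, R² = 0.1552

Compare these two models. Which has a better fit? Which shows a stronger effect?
Model A has the better fit (R² = 0.6358 vs 0.1552). Model A shows the stronger effect (|β₁| = 1.7019 vs 0.4994).

Model Comparison:

Goodness of fit (R²):
- Model A: R² = 0.6358 → 63.58% of variance in test score explained
- Model B: R² = 0.1552 → 15.52% of variance in test score explained
- 0.6358 > 0.1552 → Model A has the better fit

Effect size (slope magnitude):
- Model A: β₁ = 1.7019 → predicted test score rises 1.7019 points per additional hour of study time
- Model B: β₁ = 0.4994 → predicted test score rises 0.4994 points per additional hour of study time
- |1.7019| > |0.4994| → Model A shows the stronger marginal effect

Notes:
- R² measures how tightly points cluster around the line; β₁ measures how steep the line is — they answer different questions.
- The two samples could reflect different populations, time periods, or measurement quality.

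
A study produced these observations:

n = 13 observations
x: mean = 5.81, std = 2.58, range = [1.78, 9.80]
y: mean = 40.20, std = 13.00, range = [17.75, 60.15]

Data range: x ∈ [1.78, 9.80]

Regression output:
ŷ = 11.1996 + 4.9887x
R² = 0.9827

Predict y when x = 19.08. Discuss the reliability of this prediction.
ŷ = 106.3840, but this is extrapolation (above the data range [1.78, 9.80]) and may be unreliable.

Prediction calculation:
ŷ = 11.1996 + 4.9887 × 19.08
ŷ = 106.3840

Reliability:
- Data range: x ∈ [1.78, 9.80]
- Prediction point: x = 19.08 is 9.28 units above the observed range → this is EXTRAPOLATION, not interpolation

Why that matters here:
- The standard error of prediction grows with (x − x̄)², and x = 19.08 is far from x̄ = 5.81
- R² describes fit only over the sampled x values; it says nothing about behaviour beyond them

A defensible statement: 'if the linear trend continued to x = 19.08, y would be about 106.3840' — the premise is untested.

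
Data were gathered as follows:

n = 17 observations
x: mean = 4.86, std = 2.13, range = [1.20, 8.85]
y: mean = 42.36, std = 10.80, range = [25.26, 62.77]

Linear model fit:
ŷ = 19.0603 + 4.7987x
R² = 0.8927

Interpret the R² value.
R² = 0.8927 means 89.27% of the variation in y is explained by the linear relationship with x. This indicates a strong fit.

The coefficient of determination R² is the fraction of the total variation in y that the fitted line accounts for.

Here R² = 0.8927:
- Explained: 89.27% of the variation in y
- Unexplained (residual): 100% − 89.27% = 10.73%
- Rule of thumb (below 0.3 weak; 0.3 to below 0.7 moderate; 0.7 and above strong) → strong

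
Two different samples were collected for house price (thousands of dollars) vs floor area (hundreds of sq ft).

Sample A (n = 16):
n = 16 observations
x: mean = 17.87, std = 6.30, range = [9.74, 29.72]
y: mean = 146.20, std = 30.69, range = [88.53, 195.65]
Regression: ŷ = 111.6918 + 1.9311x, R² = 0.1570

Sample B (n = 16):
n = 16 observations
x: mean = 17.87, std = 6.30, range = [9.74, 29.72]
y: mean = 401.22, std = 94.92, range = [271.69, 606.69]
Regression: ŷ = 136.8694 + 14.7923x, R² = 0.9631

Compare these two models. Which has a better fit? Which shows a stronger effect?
Model B has the better fit (R² = 0.9631 vs 0.1570). Model B shows the stronger effect (|β₁| = 14.7923 vs 1.9311).

Model Comparison:

Which explains more variance? (R²)
- Model A: R² = 0.1570 → 15.70% of variance in house price explained
- Model B: R² = 0.9631 → 96.31% of variance in house price explained
- 0.9631 > 0.1570 → Model B has the better fit

Strength of effect — compare |β₁|:
- Model A: β₁ = 1.9311 → predicted house price rises 1.9311 thousand dollars per additional hundred sq ft of floor area
- Model B: β₁ = 14.7923 → predicted house price rises 14.7923 thousand dollars per additional hundred sq ft of floor area
- |1.9311| < |14.7923| → Model B shows the stronger marginal effect

Note: A steeper slope doesn't make a better model if the scatter around the line is large.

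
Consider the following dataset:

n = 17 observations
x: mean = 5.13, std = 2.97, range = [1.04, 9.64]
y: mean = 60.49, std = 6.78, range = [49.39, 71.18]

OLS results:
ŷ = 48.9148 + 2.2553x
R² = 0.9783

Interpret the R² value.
About 97.83% of the variability in y is accounted for by the regression on x (R² = 0.9783) — a strong linear fit.

R² = 1 − SS_res/SS_tot compares the residual scatter to the total scatter of y about its mean.

Here R² = 0.9783:
- Explained: 97.83% of the variation in y
- Unexplained (residual): 100% − 97.83% = 2.17%
- Rule of thumb (below 0.3 weak; 0.3 to below 0.7 moderate; 0.7 and above strong) → strong

Equivalently, for simple linear regression R² = r², so |r| = √0.9783 ≈ 0.9891.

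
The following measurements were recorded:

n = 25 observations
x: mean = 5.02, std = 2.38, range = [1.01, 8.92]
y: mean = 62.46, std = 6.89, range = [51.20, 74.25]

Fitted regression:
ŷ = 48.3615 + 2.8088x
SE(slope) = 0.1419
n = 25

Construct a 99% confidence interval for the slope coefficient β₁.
The 99% CI for β₁ is (2.4104, 3.2072)

Confidence interval for the slope:

The 99% CI for β₁ is: β̂₁ ± t*(α/2, n-2) × SE(β̂₁)

Step 1: Find critical t-value
- Confidence level = 0.99
- Degrees of freedom = n - 2 = 25 - 2 = 23
- t*(α/2, 23) = 2.8073

Step 2: Calculate margin of error
Margin = 2.8073 × 0.1419 = 0.3984

Step 3: Construct interval
CI = 2.8088 ± 0.3984
CI = (2.4104, 3.2072)

Interpretation: intervals built this way capture the true β₁ in 99% of repeated samples; here the plausible range for the per-unit effect of x on y is 2.4104 to 3.2072.
Since 0 is outside the interval, a two-sided test at α = 0.01 would reject H₀: β₁ = 0.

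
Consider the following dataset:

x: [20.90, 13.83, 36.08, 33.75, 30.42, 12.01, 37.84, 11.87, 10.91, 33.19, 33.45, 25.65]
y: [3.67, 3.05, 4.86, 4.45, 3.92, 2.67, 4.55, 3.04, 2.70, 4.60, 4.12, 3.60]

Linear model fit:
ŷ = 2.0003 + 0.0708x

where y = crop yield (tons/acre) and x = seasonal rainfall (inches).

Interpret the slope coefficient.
An increase of one inch in rainfall is associated with a 0.0708 tons/acre increase in predicted crop yield.

β₁ = 0.0708 is the change in predicted crop yield (tons/acre) per additional inch of rainfall.

Interpretation:
- Rainfall up by 1 inch → predicted crop yield increases by 0.0708 tons/acre
- This is a linear approximation: the same per-unit change is assumed across the whole observed x range
- The sign (+) gives the direction; the magnitude 0.0708 gives the size of the effect per inch

The intercept β₀ = 2.0003 is the predicted crop yield when rainfall = 0; since the smallest observed x is 10.91, this is an extrapolation and mainly anchors the line.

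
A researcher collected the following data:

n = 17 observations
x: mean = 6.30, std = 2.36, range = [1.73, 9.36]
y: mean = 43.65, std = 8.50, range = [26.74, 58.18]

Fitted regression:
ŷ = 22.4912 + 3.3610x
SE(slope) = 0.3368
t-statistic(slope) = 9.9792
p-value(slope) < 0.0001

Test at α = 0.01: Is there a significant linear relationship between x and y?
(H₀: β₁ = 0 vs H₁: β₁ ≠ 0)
p-value < 0.0001 < α = 0.01, so we reject H₀. The relationship is significant.

Hypothesis test for the slope coefficient:

H₀: β₁ = 0 (no linear relationship)
H₁: β₁ ≠ 0 (linear relationship exists)

Test statistic: t = β̂₁ / SE(β̂₁) = 3.3610 / 0.3368 = 9.9792

p < 0.0001: how often a slope estimate this far from 0 (in SE units) would arise by chance if β₁ were truly 0.

Decision rule: reject H₀ if p-value < α.
p-value < 0.0001 < α = 0.01 → reject H₀.

At α = 0.01 the data do provide convincing evidence of a nonzero slope.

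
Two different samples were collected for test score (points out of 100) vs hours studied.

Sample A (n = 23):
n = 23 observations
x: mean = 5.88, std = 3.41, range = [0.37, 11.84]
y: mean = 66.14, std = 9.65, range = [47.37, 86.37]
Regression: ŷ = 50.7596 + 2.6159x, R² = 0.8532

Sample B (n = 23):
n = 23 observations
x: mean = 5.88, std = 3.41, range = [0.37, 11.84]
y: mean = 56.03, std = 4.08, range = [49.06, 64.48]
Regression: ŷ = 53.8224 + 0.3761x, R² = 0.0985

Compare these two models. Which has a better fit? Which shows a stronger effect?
Model A has the better fit (R² = 0.8532 vs 0.0985). Model A shows the stronger effect (|β₁| = 2.6159 vs 0.3761).

Model Comparison:

Which explains more variance? (R²)
- Model A: R² = 0.8532 → 85.32% of variance in test score explained
- Model B: R² = 0.0985 → 9.85% of variance in test score explained
- 0.8532 > 0.0985 → Model A has the better fit

Effect size (slope magnitude):
- Model A: β₁ = 2.6159 → predicted test score rises 2.6159 points per additional hour of study time
- Model B: β₁ = 0.3761 → predicted test score rises 0.3761 points per additional hour of study time
- |2.6159| > |0.3761| → Model A shows the stronger marginal effect

Note: A better fit (higher R²) doesn't necessarily mean a more important relationship.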